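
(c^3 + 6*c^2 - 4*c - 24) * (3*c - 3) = 3*c^4 + 15*c^3 - 30*c^2 - 60*c + 72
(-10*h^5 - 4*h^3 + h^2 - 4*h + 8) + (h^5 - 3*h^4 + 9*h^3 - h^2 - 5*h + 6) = -9*h^5 - 3*h^4 + 5*h^3 - 9*h + 14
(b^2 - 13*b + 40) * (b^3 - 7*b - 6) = b^5 - 13*b^4 + 33*b^3 + 85*b^2 - 202*b - 240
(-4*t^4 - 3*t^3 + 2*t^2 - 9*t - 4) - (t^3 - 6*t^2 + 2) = -4*t^4 - 4*t^3 + 8*t^2 - 9*t - 6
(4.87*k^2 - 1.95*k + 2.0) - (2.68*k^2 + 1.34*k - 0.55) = 2.19*k^2 - 3.29*k + 2.55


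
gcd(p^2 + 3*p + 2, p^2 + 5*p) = 1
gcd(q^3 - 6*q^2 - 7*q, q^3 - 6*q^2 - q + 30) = 1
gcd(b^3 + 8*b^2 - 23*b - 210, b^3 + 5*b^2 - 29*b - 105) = b^2 + 2*b - 35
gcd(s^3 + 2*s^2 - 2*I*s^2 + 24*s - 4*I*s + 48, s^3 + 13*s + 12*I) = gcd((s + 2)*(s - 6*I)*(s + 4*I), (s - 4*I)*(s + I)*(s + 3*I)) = 1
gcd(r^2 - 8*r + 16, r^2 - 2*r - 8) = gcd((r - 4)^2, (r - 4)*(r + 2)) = r - 4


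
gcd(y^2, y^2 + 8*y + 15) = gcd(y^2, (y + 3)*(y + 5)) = 1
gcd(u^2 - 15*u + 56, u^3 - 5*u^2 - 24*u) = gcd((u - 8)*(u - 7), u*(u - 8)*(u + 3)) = u - 8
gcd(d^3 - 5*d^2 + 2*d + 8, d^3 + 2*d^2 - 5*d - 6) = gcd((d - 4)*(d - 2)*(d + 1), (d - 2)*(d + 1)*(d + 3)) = d^2 - d - 2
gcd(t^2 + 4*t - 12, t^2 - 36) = t + 6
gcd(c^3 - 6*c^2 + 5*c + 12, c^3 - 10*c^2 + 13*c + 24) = c^2 - 2*c - 3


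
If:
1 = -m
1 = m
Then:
No Solution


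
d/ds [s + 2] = 1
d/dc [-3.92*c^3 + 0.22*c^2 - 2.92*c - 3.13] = -11.76*c^2 + 0.44*c - 2.92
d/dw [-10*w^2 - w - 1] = -20*w - 1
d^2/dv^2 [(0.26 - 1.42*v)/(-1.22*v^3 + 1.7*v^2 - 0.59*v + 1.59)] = (12.681168*v^5 - 22.314288*v^4 + 14.791208*v^3 + 27.422904*v^2 - 24.490968*v + 3.888752)/(1.815848*v^9 - 7.59084*v^8 + 13.211868*v^7 - 19.354628*v^6 + 26.175306*v^5 - 22.427502*v^4 + 19.026845*v^3 - 14.553747*v^2 + 4.474737*v - 4.019679)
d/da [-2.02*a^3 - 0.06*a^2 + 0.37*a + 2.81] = -6.06*a^2 - 0.12*a + 0.37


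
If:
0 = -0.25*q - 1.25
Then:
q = -5.00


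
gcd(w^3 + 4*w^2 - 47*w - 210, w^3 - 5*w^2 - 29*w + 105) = w^2 - 2*w - 35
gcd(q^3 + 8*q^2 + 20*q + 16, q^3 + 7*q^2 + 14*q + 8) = q^2 + 6*q + 8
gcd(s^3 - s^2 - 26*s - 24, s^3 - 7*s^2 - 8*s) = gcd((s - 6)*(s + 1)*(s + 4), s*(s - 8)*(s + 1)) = s + 1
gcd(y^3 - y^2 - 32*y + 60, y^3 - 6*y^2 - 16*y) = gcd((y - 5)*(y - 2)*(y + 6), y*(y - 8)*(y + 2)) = 1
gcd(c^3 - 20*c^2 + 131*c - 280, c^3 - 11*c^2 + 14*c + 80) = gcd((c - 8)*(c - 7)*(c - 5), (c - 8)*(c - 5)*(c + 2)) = c^2 - 13*c + 40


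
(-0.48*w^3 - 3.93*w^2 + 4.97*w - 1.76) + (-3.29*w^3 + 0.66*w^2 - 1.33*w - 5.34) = -3.77*w^3 - 3.27*w^2 + 3.64*w - 7.1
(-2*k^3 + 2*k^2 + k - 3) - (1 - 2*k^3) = 2*k^2 + k - 4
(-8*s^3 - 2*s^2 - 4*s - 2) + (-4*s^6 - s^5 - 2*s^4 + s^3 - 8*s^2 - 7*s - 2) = -4*s^6 - s^5 - 2*s^4 - 7*s^3 - 10*s^2 - 11*s - 4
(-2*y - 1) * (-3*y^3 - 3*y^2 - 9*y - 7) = 6*y^4 + 9*y^3 + 21*y^2 + 23*y + 7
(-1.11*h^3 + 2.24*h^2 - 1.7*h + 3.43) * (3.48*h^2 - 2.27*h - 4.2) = -3.8628*h^5 + 10.3149*h^4 - 6.3388*h^3 + 6.3874*h^2 - 0.646100000000001*h - 14.406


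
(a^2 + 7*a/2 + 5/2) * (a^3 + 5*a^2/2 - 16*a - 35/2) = a^5 + 6*a^4 - 19*a^3/4 - 269*a^2/4 - 405*a/4 - 175/4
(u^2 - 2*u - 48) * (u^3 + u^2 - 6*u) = u^5 - u^4 - 56*u^3 - 36*u^2 + 288*u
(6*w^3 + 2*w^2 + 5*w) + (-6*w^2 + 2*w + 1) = 6*w^3 - 4*w^2 + 7*w + 1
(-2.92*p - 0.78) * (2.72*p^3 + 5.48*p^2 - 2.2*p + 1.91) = -7.9424*p^4 - 18.1232*p^3 + 2.1496*p^2 - 3.8612*p - 1.4898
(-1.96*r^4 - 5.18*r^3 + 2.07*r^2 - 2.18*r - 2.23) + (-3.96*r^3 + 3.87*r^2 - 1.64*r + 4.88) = -1.96*r^4 - 9.14*r^3 + 5.94*r^2 - 3.82*r + 2.65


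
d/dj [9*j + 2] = 9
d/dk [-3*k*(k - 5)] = 15 - 6*k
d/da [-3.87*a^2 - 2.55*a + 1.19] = -7.74*a - 2.55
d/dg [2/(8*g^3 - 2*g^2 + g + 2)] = 2*(-24*g^2 + 4*g - 1)/(8*g^3 - 2*g^2 + g + 2)^2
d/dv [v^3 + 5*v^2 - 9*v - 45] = 3*v^2 + 10*v - 9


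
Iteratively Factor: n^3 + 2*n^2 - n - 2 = (n + 2)*(n^2 - 1) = (n + 1)*(n + 2)*(n - 1)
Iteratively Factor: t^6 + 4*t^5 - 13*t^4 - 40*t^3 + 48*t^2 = (t + 4)*(t^5 - 13*t^3 + 12*t^2) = t*(t + 4)*(t^4 - 13*t^2 + 12*t) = t^2*(t + 4)*(t^3 - 13*t + 12) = t^2*(t + 4)^2*(t^2 - 4*t + 3) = t^2*(t - 1)*(t + 4)^2*(t - 3)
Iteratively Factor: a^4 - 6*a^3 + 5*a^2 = (a)*(a^3 - 6*a^2 + 5*a) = a*(a - 1)*(a^2 - 5*a) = a*(a - 5)*(a - 1)*(a)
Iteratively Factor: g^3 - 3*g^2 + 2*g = (g)*(g^2 - 3*g + 2) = g*(g - 1)*(g - 2)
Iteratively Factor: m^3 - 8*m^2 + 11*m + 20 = (m - 4)*(m^2 - 4*m - 5) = (m - 5)*(m - 4)*(m + 1)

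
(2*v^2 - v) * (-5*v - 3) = -10*v^3 - v^2 + 3*v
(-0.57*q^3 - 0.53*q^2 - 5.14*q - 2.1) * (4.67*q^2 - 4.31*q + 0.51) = -2.6619*q^5 - 0.0184000000000006*q^4 - 22.0102*q^3 + 12.0761*q^2 + 6.4296*q - 1.071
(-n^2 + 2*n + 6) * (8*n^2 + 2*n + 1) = -8*n^4 + 14*n^3 + 51*n^2 + 14*n + 6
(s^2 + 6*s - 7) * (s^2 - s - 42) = s^4 + 5*s^3 - 55*s^2 - 245*s + 294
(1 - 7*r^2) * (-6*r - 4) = 42*r^3 + 28*r^2 - 6*r - 4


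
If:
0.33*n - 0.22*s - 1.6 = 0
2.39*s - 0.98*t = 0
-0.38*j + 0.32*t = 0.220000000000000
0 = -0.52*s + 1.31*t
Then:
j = -0.58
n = 4.85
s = 0.00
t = 0.00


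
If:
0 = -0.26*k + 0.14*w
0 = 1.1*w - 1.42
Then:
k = 0.70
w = 1.29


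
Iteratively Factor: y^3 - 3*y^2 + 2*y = (y - 1)*(y^2 - 2*y) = y*(y - 1)*(y - 2)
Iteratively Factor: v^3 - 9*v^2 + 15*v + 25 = (v - 5)*(v^2 - 4*v - 5) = (v - 5)^2*(v + 1)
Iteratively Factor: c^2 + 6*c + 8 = (c + 4)*(c + 2)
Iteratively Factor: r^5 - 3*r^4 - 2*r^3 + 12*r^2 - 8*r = (r)*(r^4 - 3*r^3 - 2*r^2 + 12*r - 8) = r*(r + 2)*(r^3 - 5*r^2 + 8*r - 4) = r*(r - 2)*(r + 2)*(r^2 - 3*r + 2) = r*(r - 2)*(r - 1)*(r + 2)*(r - 2)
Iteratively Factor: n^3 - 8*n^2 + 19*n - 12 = (n - 1)*(n^2 - 7*n + 12) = (n - 3)*(n - 1)*(n - 4)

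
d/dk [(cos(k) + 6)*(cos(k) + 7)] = -(2*cos(k) + 13)*sin(k)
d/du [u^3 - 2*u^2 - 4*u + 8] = 3*u^2 - 4*u - 4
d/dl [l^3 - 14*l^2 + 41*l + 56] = 3*l^2 - 28*l + 41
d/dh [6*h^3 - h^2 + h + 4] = 18*h^2 - 2*h + 1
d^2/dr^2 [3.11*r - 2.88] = 0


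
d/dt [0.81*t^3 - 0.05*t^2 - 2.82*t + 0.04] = 2.43*t^2 - 0.1*t - 2.82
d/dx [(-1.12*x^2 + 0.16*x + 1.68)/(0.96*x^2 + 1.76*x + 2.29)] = (-2.1248*x^2 - 8.3552*x - 2.5904)/(0.9216*x^4 + 3.3792*x^3 + 7.4944*x^2 + 8.0608*x + 5.2441)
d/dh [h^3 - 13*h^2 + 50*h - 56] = 3*h^2 - 26*h + 50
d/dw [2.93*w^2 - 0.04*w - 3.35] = 5.86*w - 0.04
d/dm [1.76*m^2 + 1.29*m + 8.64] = 3.52*m + 1.29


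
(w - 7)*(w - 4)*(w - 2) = w^3 - 13*w^2 + 50*w - 56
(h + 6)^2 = h^2 + 12*h + 36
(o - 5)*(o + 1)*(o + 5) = o^3 + o^2 - 25*o - 25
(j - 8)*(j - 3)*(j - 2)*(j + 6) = j^4 - 7*j^3 - 32*j^2 + 228*j - 288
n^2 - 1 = (n - 1)*(n + 1)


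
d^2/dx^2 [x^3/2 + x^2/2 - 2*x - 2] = 3*x + 1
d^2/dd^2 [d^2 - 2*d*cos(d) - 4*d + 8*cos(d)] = 2*d*cos(d) + 4*sin(d) - 8*cos(d) + 2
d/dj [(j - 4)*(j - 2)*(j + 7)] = 3*j^2 + 2*j - 34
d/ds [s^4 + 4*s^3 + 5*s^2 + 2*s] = 4*s^3 + 12*s^2 + 10*s + 2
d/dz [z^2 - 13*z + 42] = 2*z - 13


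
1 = 1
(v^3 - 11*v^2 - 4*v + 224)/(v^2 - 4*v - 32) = v - 7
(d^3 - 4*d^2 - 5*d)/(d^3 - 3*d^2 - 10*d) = (d + 1)/(d + 2)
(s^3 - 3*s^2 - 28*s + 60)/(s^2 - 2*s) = s - 1 - 30/s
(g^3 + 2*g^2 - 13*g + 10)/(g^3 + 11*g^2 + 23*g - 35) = (g - 2)/(g + 7)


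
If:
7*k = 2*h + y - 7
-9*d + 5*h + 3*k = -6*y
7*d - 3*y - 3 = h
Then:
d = 39*y/112 + 9/14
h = 3/2 - 9*y/16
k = -y/56 - 4/7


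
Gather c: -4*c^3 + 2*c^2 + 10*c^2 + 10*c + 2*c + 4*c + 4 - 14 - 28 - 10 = -4*c^3 + 12*c^2 + 16*c - 48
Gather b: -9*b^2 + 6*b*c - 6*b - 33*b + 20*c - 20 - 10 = -9*b^2 + b*(6*c - 39) + 20*c - 30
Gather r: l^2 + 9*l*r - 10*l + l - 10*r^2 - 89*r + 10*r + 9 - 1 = l^2 - 9*l - 10*r^2 + r*(9*l - 79) + 8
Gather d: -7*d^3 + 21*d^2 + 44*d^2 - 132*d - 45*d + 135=-7*d^3 + 65*d^2 - 177*d + 135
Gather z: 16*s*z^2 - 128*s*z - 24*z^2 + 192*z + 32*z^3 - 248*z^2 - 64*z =32*z^3 + z^2*(16*s - 272) + z*(128 - 128*s)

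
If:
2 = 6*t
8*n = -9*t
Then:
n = -3/8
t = 1/3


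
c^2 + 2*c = c*(c + 2)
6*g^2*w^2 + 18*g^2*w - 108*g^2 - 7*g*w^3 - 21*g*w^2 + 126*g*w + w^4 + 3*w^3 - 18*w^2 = (-6*g + w)*(-g + w)*(w - 3)*(w + 6)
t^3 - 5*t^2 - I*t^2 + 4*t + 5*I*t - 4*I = (t - 4)*(t - 1)*(t - I)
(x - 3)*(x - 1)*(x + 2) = x^3 - 2*x^2 - 5*x + 6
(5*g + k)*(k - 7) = 5*g*k - 35*g + k^2 - 7*k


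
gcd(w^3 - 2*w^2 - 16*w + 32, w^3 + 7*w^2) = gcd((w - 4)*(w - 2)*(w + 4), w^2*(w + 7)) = 1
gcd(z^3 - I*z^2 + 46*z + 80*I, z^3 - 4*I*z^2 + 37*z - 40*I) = z^2 - 3*I*z + 40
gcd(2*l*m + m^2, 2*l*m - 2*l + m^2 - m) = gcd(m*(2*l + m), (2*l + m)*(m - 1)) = 2*l + m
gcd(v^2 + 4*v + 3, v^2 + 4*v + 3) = v^2 + 4*v + 3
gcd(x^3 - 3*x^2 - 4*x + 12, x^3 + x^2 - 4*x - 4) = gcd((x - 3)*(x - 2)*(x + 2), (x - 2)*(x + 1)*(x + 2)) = x^2 - 4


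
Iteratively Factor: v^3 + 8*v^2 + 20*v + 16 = (v + 4)*(v^2 + 4*v + 4) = (v + 2)*(v + 4)*(v + 2)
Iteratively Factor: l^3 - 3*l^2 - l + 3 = (l + 1)*(l^2 - 4*l + 3) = (l - 3)*(l + 1)*(l - 1)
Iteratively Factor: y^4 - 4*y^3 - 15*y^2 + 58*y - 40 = (y - 2)*(y^3 - 2*y^2 - 19*y + 20) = (y - 5)*(y - 2)*(y^2 + 3*y - 4) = (y - 5)*(y - 2)*(y + 4)*(y - 1)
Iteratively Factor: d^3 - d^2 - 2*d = (d + 1)*(d^2 - 2*d) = (d - 2)*(d + 1)*(d)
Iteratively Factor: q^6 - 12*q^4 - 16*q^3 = (q + 2)*(q^5 - 2*q^4 - 8*q^3) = q*(q + 2)*(q^4 - 2*q^3 - 8*q^2) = q*(q + 2)^2*(q^3 - 4*q^2) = q^2*(q + 2)^2*(q^2 - 4*q) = q^3*(q + 2)^2*(q - 4)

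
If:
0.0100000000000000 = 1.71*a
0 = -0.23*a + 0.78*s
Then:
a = 0.01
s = 0.00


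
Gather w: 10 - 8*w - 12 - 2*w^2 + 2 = -2*w^2 - 8*w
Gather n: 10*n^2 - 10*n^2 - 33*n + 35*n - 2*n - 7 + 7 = 0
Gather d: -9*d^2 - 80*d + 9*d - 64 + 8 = -9*d^2 - 71*d - 56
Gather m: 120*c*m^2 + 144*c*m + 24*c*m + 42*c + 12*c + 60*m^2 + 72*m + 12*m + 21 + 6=54*c + m^2*(120*c + 60) + m*(168*c + 84) + 27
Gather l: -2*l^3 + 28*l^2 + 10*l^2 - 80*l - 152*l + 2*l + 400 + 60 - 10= -2*l^3 + 38*l^2 - 230*l + 450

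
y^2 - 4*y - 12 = (y - 6)*(y + 2)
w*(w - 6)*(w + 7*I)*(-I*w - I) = -I*w^4 + 7*w^3 + 5*I*w^3 - 35*w^2 + 6*I*w^2 - 42*w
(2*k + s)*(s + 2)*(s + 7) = 2*k*s^2 + 18*k*s + 28*k + s^3 + 9*s^2 + 14*s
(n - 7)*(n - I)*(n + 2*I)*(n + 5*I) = n^4 - 7*n^3 + 6*I*n^3 - 3*n^2 - 42*I*n^2 + 21*n + 10*I*n - 70*I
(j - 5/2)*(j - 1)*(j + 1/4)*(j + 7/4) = j^4 - 3*j^3/2 - 65*j^2/16 + 111*j/32 + 35/32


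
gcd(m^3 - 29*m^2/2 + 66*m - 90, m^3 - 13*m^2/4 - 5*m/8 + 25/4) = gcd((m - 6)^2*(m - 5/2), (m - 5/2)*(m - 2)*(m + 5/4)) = m - 5/2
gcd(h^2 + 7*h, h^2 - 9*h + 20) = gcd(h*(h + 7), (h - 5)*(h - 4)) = 1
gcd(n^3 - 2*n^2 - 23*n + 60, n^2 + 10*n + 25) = n + 5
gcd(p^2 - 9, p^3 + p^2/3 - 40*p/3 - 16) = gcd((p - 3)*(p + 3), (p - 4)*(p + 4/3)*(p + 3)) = p + 3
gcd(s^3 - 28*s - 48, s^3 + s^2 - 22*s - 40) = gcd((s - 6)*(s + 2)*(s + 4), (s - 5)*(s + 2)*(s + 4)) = s^2 + 6*s + 8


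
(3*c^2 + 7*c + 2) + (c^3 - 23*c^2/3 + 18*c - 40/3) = c^3 - 14*c^2/3 + 25*c - 34/3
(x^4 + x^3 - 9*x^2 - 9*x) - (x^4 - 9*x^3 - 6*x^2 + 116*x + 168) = 10*x^3 - 3*x^2 - 125*x - 168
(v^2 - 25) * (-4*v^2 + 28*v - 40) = -4*v^4 + 28*v^3 + 60*v^2 - 700*v + 1000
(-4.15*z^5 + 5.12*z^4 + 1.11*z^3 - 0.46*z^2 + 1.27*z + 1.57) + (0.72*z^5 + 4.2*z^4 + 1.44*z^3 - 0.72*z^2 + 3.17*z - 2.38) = -3.43*z^5 + 9.32*z^4 + 2.55*z^3 - 1.18*z^2 + 4.44*z - 0.81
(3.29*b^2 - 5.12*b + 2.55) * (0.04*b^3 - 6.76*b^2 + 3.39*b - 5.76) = 0.1316*b^5 - 22.4452*b^4 + 45.8663*b^3 - 53.5452*b^2 + 38.1357*b - 14.688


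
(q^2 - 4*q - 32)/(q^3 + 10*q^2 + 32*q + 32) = (q - 8)/(q^2 + 6*q + 8)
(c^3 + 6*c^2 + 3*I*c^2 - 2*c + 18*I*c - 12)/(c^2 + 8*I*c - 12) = (c^2 + c*(6 + I) + 6*I)/(c + 6*I)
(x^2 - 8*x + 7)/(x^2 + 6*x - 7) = (x - 7)/(x + 7)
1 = 1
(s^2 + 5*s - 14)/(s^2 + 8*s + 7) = (s - 2)/(s + 1)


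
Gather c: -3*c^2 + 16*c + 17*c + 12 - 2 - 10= -3*c^2 + 33*c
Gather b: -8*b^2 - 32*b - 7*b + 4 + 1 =-8*b^2 - 39*b + 5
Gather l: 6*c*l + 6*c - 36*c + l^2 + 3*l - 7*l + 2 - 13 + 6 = -30*c + l^2 + l*(6*c - 4) - 5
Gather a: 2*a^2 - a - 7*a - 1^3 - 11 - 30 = 2*a^2 - 8*a - 42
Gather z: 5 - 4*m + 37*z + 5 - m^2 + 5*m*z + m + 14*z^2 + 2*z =-m^2 - 3*m + 14*z^2 + z*(5*m + 39) + 10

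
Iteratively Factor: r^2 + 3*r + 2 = (r + 2)*(r + 1)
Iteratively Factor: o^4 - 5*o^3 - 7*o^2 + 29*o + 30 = (o - 5)*(o^3 - 7*o - 6) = (o - 5)*(o + 2)*(o^2 - 2*o - 3) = (o - 5)*(o + 1)*(o + 2)*(o - 3)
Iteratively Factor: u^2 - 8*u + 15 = (u - 5)*(u - 3)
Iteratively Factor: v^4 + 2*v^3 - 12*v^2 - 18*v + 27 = (v - 1)*(v^3 + 3*v^2 - 9*v - 27) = (v - 1)*(v + 3)*(v^2 - 9) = (v - 3)*(v - 1)*(v + 3)*(v + 3)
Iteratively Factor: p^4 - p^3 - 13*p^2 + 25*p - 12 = (p - 1)*(p^3 - 13*p + 12) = (p - 3)*(p - 1)*(p^2 + 3*p - 4) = (p - 3)*(p - 1)*(p + 4)*(p - 1)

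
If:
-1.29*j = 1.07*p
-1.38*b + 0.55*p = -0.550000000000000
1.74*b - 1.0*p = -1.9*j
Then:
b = 0.55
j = -0.31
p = 0.37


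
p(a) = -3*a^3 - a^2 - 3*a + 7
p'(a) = -9*a^2 - 2*a - 3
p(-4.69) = 308.56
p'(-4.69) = -191.58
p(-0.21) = 7.61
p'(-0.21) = -2.98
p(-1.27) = 15.34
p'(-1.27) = -14.98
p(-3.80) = 168.58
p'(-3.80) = -125.36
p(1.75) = -17.39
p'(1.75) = -34.06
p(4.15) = -237.09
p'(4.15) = -166.30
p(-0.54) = 8.80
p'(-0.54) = -4.54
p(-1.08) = 12.85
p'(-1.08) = -11.34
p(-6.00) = 637.00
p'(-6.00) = -315.00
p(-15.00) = 9952.00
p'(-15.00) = -1998.00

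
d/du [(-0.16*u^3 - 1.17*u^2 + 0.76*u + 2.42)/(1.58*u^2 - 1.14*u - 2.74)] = (-0.2528*u^4 + 0.3648*u^3 + 1.4482*u^2 - 1.2356*u + 0.676399999999999)/(2.4964*u^4 - 3.6024*u^3 - 7.3588*u^2 + 6.2472*u + 7.5076)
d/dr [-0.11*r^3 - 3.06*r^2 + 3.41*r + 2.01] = -0.33*r^2 - 6.12*r + 3.41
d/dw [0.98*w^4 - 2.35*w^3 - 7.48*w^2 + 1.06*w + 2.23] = 3.92*w^3 - 7.05*w^2 - 14.96*w + 1.06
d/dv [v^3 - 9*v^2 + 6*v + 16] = 3*v^2 - 18*v + 6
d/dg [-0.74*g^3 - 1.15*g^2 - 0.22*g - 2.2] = -2.22*g^2 - 2.3*g - 0.22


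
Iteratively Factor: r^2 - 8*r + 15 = (r - 3)*(r - 5)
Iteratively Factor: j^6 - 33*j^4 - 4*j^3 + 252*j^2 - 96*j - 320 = (j - 2)*(j^5 + 2*j^4 - 29*j^3 - 62*j^2 + 128*j + 160) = (j - 2)*(j + 1)*(j^4 + j^3 - 30*j^2 - 32*j + 160) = (j - 2)^2*(j + 1)*(j^3 + 3*j^2 - 24*j - 80) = (j - 2)^2*(j + 1)*(j + 4)*(j^2 - j - 20) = (j - 5)*(j - 2)^2*(j + 1)*(j + 4)*(j + 4)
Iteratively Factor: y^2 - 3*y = (y - 3)*(y)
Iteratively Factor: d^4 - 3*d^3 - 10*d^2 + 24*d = (d + 3)*(d^3 - 6*d^2 + 8*d) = d*(d + 3)*(d^2 - 6*d + 8) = d*(d - 2)*(d + 3)*(d - 4)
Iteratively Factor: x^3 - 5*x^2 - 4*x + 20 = (x - 2)*(x^2 - 3*x - 10) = (x - 5)*(x - 2)*(x + 2)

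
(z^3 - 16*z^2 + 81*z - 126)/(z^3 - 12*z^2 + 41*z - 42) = (z - 6)/(z - 2)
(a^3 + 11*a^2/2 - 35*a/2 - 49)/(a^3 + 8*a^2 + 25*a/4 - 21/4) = 2*(2*a^2 - 3*a - 14)/(4*a^2 + 4*a - 3)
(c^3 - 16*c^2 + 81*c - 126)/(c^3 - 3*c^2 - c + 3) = (c^2 - 13*c + 42)/(c^2 - 1)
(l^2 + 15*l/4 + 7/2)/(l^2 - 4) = (l + 7/4)/(l - 2)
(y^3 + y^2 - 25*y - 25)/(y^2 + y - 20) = (y^2 - 4*y - 5)/(y - 4)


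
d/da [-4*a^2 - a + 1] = -8*a - 1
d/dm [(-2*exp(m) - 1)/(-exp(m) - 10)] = 19*exp(m)/(exp(m) + 10)^2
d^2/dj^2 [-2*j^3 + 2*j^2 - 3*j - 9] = 4 - 12*j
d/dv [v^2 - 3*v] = 2*v - 3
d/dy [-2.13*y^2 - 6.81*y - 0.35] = -4.26*y - 6.81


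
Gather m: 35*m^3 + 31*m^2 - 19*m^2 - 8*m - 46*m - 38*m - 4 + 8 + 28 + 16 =35*m^3 + 12*m^2 - 92*m + 48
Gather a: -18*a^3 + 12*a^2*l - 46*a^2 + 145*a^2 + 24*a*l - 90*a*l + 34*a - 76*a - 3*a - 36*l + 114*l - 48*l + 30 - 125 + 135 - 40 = -18*a^3 + a^2*(12*l + 99) + a*(-66*l - 45) + 30*l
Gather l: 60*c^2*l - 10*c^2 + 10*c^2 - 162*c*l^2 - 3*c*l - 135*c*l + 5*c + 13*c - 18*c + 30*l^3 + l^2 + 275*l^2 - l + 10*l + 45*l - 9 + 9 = 30*l^3 + l^2*(276 - 162*c) + l*(60*c^2 - 138*c + 54)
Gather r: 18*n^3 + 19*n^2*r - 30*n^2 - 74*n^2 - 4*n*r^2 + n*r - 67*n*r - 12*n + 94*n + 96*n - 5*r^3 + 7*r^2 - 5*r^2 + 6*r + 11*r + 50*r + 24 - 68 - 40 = 18*n^3 - 104*n^2 + 178*n - 5*r^3 + r^2*(2 - 4*n) + r*(19*n^2 - 66*n + 67) - 84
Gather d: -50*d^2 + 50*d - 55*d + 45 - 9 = -50*d^2 - 5*d + 36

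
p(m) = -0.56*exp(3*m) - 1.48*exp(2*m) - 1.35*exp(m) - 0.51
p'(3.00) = -14834.45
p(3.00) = -5162.43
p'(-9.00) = 0.00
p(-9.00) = -0.51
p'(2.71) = -6392.15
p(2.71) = -2256.19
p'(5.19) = -9806813.60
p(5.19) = -3284989.65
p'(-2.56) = -0.12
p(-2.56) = -0.62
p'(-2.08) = -0.22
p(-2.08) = -0.70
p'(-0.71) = -1.58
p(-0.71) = -1.60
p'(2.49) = -3394.63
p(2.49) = -1214.67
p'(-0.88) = -1.19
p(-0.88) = -1.36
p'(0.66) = -25.86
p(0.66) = -12.72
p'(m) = -1.68*exp(3*m) - 2.96*exp(2*m) - 1.35*exp(m)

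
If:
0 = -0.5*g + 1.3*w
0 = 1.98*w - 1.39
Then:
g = 1.83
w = 0.70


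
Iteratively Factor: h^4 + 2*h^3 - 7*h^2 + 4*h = (h - 1)*(h^3 + 3*h^2 - 4*h) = (h - 1)^2*(h^2 + 4*h) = h*(h - 1)^2*(h + 4)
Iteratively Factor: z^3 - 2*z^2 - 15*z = (z - 5)*(z^2 + 3*z) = z*(z - 5)*(z + 3)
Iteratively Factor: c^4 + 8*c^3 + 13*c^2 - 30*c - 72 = (c + 4)*(c^3 + 4*c^2 - 3*c - 18) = (c - 2)*(c + 4)*(c^2 + 6*c + 9) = (c - 2)*(c + 3)*(c + 4)*(c + 3)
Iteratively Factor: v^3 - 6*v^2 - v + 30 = (v + 2)*(v^2 - 8*v + 15) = (v - 5)*(v + 2)*(v - 3)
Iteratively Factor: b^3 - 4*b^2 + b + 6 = (b + 1)*(b^2 - 5*b + 6) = (b - 3)*(b + 1)*(b - 2)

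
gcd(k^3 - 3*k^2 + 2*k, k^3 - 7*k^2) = k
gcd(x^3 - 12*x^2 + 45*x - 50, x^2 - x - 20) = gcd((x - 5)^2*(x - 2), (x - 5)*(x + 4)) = x - 5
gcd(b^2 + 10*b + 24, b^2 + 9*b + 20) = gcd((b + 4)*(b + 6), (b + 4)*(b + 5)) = b + 4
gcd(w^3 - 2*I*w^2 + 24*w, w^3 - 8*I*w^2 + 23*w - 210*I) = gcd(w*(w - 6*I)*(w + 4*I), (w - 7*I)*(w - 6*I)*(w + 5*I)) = w - 6*I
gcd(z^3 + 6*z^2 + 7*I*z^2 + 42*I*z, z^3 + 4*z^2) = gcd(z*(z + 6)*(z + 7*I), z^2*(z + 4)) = z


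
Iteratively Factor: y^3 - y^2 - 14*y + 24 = (y - 3)*(y^2 + 2*y - 8) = (y - 3)*(y - 2)*(y + 4)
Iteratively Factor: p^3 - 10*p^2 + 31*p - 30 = (p - 5)*(p^2 - 5*p + 6) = (p - 5)*(p - 2)*(p - 3)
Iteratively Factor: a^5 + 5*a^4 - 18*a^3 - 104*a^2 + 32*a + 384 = (a + 3)*(a^4 + 2*a^3 - 24*a^2 - 32*a + 128) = (a + 3)*(a + 4)*(a^3 - 2*a^2 - 16*a + 32) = (a + 3)*(a + 4)^2*(a^2 - 6*a + 8) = (a - 2)*(a + 3)*(a + 4)^2*(a - 4)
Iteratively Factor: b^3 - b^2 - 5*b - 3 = (b - 3)*(b^2 + 2*b + 1) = (b - 3)*(b + 1)*(b + 1)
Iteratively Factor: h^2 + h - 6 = (h + 3)*(h - 2)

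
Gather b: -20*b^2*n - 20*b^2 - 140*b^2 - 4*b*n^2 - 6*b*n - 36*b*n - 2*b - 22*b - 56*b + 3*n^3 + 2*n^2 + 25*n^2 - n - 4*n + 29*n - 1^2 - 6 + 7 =b^2*(-20*n - 160) + b*(-4*n^2 - 42*n - 80) + 3*n^3 + 27*n^2 + 24*n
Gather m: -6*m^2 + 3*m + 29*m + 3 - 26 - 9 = -6*m^2 + 32*m - 32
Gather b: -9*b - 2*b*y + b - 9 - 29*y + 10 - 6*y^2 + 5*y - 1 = b*(-2*y - 8) - 6*y^2 - 24*y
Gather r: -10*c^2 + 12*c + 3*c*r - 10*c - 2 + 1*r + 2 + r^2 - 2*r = -10*c^2 + 2*c + r^2 + r*(3*c - 1)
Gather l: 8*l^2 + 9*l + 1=8*l^2 + 9*l + 1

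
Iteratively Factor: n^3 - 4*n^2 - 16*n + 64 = (n - 4)*(n^2 - 16) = (n - 4)^2*(n + 4)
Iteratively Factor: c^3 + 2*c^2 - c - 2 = (c - 1)*(c^2 + 3*c + 2) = (c - 1)*(c + 2)*(c + 1)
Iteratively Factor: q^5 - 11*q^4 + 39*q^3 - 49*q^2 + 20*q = (q - 5)*(q^4 - 6*q^3 + 9*q^2 - 4*q) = (q - 5)*(q - 1)*(q^3 - 5*q^2 + 4*q) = q*(q - 5)*(q - 1)*(q^2 - 5*q + 4) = q*(q - 5)*(q - 4)*(q - 1)*(q - 1)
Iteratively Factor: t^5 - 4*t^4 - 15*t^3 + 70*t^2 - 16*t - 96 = (t - 3)*(t^4 - t^3 - 18*t^2 + 16*t + 32) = (t - 3)*(t + 1)*(t^3 - 2*t^2 - 16*t + 32) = (t - 3)*(t + 1)*(t + 4)*(t^2 - 6*t + 8) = (t - 3)*(t - 2)*(t + 1)*(t + 4)*(t - 4)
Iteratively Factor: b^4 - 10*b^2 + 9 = (b - 1)*(b^3 + b^2 - 9*b - 9) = (b - 3)*(b - 1)*(b^2 + 4*b + 3) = (b - 3)*(b - 1)*(b + 3)*(b + 1)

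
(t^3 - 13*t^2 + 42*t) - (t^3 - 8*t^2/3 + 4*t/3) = -31*t^2/3 + 122*t/3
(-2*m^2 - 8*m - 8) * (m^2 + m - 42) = -2*m^4 - 10*m^3 + 68*m^2 + 328*m + 336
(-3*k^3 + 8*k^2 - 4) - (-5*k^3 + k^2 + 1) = 2*k^3 + 7*k^2 - 5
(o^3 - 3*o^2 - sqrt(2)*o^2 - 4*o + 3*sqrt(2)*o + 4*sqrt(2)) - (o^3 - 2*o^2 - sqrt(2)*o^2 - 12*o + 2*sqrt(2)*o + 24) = -o^2 + sqrt(2)*o + 8*o - 24 + 4*sqrt(2)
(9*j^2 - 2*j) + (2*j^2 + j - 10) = 11*j^2 - j - 10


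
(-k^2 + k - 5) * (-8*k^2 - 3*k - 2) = 8*k^4 - 5*k^3 + 39*k^2 + 13*k + 10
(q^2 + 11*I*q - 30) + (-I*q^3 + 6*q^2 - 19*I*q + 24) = -I*q^3 + 7*q^2 - 8*I*q - 6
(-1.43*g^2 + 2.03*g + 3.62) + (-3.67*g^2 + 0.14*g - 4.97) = -5.1*g^2 + 2.17*g - 1.35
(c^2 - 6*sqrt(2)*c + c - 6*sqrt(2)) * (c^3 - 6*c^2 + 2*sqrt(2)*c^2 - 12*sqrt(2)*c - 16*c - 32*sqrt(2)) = c^5 - 4*sqrt(2)*c^4 - 5*c^4 - 46*c^3 + 20*sqrt(2)*c^3 + 104*c^2 + 88*sqrt(2)*c^2 + 64*sqrt(2)*c + 528*c + 384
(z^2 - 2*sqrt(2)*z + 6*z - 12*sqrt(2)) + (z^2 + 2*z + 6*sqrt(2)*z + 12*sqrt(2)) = 2*z^2 + 4*sqrt(2)*z + 8*z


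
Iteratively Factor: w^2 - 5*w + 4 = (w - 4)*(w - 1)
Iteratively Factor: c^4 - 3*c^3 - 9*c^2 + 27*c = (c + 3)*(c^3 - 6*c^2 + 9*c) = (c - 3)*(c + 3)*(c^2 - 3*c) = c*(c - 3)*(c + 3)*(c - 3)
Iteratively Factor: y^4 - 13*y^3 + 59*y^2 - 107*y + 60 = (y - 1)*(y^3 - 12*y^2 + 47*y - 60) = (y - 3)*(y - 1)*(y^2 - 9*y + 20) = (y - 4)*(y - 3)*(y - 1)*(y - 5)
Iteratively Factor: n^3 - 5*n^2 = (n)*(n^2 - 5*n) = n*(n - 5)*(n)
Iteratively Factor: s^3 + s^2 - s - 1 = (s + 1)*(s^2 - 1) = (s - 1)*(s + 1)*(s + 1)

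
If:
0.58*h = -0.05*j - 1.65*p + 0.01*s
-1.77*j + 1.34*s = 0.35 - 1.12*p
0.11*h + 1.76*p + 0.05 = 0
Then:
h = 0.121417384468444 - 0.0586507647351867*s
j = 0.759381668661844*s - 0.220518304367781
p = 0.00366567279594917*s - 0.0359976774383686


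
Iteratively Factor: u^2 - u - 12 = (u - 4)*(u + 3)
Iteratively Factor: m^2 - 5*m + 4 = (m - 4)*(m - 1)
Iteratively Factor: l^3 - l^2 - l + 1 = (l + 1)*(l^2 - 2*l + 1) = (l - 1)*(l + 1)*(l - 1)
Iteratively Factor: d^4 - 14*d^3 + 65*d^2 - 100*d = (d - 4)*(d^3 - 10*d^2 + 25*d) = (d - 5)*(d - 4)*(d^2 - 5*d) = (d - 5)^2*(d - 4)*(d)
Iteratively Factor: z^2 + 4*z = (z + 4)*(z)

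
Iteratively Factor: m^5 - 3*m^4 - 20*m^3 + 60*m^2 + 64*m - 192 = (m + 2)*(m^4 - 5*m^3 - 10*m^2 + 80*m - 96) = (m + 2)*(m + 4)*(m^3 - 9*m^2 + 26*m - 24) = (m - 2)*(m + 2)*(m + 4)*(m^2 - 7*m + 12) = (m - 3)*(m - 2)*(m + 2)*(m + 4)*(m - 4)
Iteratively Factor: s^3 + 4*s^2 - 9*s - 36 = (s + 4)*(s^2 - 9) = (s + 3)*(s + 4)*(s - 3)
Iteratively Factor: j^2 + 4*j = (j + 4)*(j)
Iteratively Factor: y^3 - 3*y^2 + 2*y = (y)*(y^2 - 3*y + 2) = y*(y - 2)*(y - 1)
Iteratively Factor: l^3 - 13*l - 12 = (l - 4)*(l^2 + 4*l + 3) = (l - 4)*(l + 3)*(l + 1)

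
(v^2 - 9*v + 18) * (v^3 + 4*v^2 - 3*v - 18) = v^5 - 5*v^4 - 21*v^3 + 81*v^2 + 108*v - 324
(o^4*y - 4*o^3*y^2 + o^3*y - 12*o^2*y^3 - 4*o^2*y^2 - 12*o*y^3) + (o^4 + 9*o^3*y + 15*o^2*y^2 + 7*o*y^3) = o^4*y + o^4 - 4*o^3*y^2 + 10*o^3*y - 12*o^2*y^3 + 11*o^2*y^2 - 5*o*y^3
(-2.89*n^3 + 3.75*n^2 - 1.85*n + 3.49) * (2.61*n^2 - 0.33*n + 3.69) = -7.5429*n^5 + 10.7412*n^4 - 16.7301*n^3 + 23.5569*n^2 - 7.9782*n + 12.8781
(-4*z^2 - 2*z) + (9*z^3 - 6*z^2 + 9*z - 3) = 9*z^3 - 10*z^2 + 7*z - 3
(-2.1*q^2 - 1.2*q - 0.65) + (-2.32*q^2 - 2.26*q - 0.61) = -4.42*q^2 - 3.46*q - 1.26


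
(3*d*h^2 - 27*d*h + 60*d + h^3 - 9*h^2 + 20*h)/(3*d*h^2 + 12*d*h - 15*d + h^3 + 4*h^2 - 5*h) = (h^2 - 9*h + 20)/(h^2 + 4*h - 5)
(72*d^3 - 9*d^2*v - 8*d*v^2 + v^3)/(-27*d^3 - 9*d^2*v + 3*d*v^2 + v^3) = (-8*d + v)/(3*d + v)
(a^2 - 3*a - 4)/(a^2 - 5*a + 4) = (a + 1)/(a - 1)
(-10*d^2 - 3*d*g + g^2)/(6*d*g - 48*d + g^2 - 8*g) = (-10*d^2 - 3*d*g + g^2)/(6*d*g - 48*d + g^2 - 8*g)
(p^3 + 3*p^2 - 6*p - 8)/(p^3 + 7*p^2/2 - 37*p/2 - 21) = 2*(p^2 + 2*p - 8)/(2*p^2 + 5*p - 42)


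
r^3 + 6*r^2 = r^2*(r + 6)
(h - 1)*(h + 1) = h^2 - 1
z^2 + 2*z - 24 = (z - 4)*(z + 6)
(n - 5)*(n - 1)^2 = n^3 - 7*n^2 + 11*n - 5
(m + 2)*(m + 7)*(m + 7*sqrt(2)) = m^3 + 9*m^2 + 7*sqrt(2)*m^2 + 14*m + 63*sqrt(2)*m + 98*sqrt(2)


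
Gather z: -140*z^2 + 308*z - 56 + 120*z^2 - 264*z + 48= -20*z^2 + 44*z - 8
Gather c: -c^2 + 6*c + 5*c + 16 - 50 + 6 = -c^2 + 11*c - 28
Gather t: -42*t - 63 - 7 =-42*t - 70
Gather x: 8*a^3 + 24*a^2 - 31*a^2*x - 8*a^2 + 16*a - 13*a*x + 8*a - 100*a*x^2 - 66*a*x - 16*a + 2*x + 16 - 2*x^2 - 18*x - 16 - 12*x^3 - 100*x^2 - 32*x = 8*a^3 + 16*a^2 + 8*a - 12*x^3 + x^2*(-100*a - 102) + x*(-31*a^2 - 79*a - 48)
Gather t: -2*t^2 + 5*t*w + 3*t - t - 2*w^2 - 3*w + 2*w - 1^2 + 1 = -2*t^2 + t*(5*w + 2) - 2*w^2 - w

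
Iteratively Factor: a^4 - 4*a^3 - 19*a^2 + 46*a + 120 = (a + 2)*(a^3 - 6*a^2 - 7*a + 60) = (a - 5)*(a + 2)*(a^2 - a - 12) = (a - 5)*(a - 4)*(a + 2)*(a + 3)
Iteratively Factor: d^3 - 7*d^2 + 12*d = (d)*(d^2 - 7*d + 12) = d*(d - 4)*(d - 3)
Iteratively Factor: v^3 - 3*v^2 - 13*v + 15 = (v - 5)*(v^2 + 2*v - 3) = (v - 5)*(v - 1)*(v + 3)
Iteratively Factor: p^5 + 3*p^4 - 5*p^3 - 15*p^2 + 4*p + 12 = (p - 2)*(p^4 + 5*p^3 + 5*p^2 - 5*p - 6) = (p - 2)*(p + 3)*(p^3 + 2*p^2 - p - 2) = (p - 2)*(p + 1)*(p + 3)*(p^2 + p - 2) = (p - 2)*(p - 1)*(p + 1)*(p + 3)*(p + 2)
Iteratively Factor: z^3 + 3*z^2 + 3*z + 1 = (z + 1)*(z^2 + 2*z + 1) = (z + 1)^2*(z + 1)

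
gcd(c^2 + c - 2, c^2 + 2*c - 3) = c - 1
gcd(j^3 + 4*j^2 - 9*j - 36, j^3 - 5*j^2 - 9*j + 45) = j^2 - 9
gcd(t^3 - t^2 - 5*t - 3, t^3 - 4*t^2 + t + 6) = t^2 - 2*t - 3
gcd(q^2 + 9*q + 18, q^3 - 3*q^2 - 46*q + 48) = q + 6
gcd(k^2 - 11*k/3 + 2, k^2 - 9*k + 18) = k - 3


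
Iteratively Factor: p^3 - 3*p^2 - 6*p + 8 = (p - 1)*(p^2 - 2*p - 8) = (p - 4)*(p - 1)*(p + 2)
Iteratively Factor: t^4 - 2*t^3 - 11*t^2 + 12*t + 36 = (t + 2)*(t^3 - 4*t^2 - 3*t + 18) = (t - 3)*(t + 2)*(t^2 - t - 6) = (t - 3)^2*(t + 2)*(t + 2)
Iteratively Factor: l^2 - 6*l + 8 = (l - 4)*(l - 2)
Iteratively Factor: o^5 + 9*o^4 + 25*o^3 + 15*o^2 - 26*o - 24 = (o + 2)*(o^4 + 7*o^3 + 11*o^2 - 7*o - 12) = (o + 2)*(o + 4)*(o^3 + 3*o^2 - o - 3) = (o + 2)*(o + 3)*(o + 4)*(o^2 - 1) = (o + 1)*(o + 2)*(o + 3)*(o + 4)*(o - 1)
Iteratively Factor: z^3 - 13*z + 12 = (z - 3)*(z^2 + 3*z - 4) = (z - 3)*(z - 1)*(z + 4)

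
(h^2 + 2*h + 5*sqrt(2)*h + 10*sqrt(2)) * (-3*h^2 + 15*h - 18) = -3*h^4 - 15*sqrt(2)*h^3 + 9*h^3 + 12*h^2 + 45*sqrt(2)*h^2 - 36*h + 60*sqrt(2)*h - 180*sqrt(2)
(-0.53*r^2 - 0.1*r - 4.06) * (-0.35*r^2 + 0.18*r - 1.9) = 0.1855*r^4 - 0.0604*r^3 + 2.41*r^2 - 0.5408*r + 7.714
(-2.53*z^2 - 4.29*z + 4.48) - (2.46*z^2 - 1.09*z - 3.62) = -4.99*z^2 - 3.2*z + 8.1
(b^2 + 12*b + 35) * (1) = b^2 + 12*b + 35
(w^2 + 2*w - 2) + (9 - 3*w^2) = -2*w^2 + 2*w + 7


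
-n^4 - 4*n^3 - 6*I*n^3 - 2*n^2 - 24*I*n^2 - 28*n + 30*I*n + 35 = (n + 5)*(n + 7*I)*(I*n + 1)*(I*n - I)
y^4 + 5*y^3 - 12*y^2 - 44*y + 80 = (y - 2)^2*(y + 4)*(y + 5)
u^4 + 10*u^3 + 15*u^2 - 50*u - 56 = (u - 2)*(u + 1)*(u + 4)*(u + 7)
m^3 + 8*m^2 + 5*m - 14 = (m - 1)*(m + 2)*(m + 7)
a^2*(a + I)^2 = a^4 + 2*I*a^3 - a^2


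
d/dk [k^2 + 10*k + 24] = 2*k + 10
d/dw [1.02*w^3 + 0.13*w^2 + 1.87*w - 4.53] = 3.06*w^2 + 0.26*w + 1.87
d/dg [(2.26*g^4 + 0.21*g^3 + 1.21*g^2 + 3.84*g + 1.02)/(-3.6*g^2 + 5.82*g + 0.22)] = (-16.272*g^5 + 38.7036*g^4 + 4.4332*g^3 + 21.0048*g^2 + 7.8764*g - 5.0916)/(12.96*g^4 - 41.904*g^3 + 32.2884*g^2 + 2.5608*g + 0.0484)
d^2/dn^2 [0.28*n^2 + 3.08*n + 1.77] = 0.560000000000000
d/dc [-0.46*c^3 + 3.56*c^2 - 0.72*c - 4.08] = -1.38*c^2 + 7.12*c - 0.72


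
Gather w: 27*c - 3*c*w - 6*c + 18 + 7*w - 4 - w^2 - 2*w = 21*c - w^2 + w*(5 - 3*c) + 14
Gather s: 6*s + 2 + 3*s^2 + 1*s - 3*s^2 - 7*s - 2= 0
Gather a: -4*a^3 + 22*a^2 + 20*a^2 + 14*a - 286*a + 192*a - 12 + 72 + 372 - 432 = -4*a^3 + 42*a^2 - 80*a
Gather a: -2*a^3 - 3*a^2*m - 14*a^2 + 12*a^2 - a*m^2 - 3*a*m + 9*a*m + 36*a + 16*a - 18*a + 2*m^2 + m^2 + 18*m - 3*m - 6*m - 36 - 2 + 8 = -2*a^3 + a^2*(-3*m - 2) + a*(-m^2 + 6*m + 34) + 3*m^2 + 9*m - 30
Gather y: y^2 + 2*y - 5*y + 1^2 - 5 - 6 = y^2 - 3*y - 10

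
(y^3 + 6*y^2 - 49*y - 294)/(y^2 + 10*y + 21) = (y^2 - y - 42)/(y + 3)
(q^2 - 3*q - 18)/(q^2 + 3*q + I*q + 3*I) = (q - 6)/(q + I)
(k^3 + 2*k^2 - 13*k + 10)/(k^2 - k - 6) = (-k^3 - 2*k^2 + 13*k - 10)/(-k^2 + k + 6)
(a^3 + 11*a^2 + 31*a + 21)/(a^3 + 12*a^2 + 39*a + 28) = (a + 3)/(a + 4)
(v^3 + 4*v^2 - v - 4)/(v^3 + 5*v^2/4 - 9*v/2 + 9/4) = 4*(v^2 + 5*v + 4)/(4*v^2 + 9*v - 9)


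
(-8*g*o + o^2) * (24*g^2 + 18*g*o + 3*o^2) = -192*g^3*o - 120*g^2*o^2 - 6*g*o^3 + 3*o^4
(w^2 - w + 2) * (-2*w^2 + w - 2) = -2*w^4 + 3*w^3 - 7*w^2 + 4*w - 4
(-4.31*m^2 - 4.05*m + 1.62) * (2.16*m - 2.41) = -9.3096*m^3 + 1.6391*m^2 + 13.2597*m - 3.9042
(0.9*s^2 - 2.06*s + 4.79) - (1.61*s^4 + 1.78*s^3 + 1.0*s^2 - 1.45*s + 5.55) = -1.61*s^4 - 1.78*s^3 - 0.1*s^2 - 0.61*s - 0.76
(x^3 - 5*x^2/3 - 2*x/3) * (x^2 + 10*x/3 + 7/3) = x^5 + 5*x^4/3 - 35*x^3/9 - 55*x^2/9 - 14*x/9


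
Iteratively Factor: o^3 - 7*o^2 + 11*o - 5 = (o - 1)*(o^2 - 6*o + 5) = (o - 1)^2*(o - 5)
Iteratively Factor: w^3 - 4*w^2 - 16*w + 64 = (w - 4)*(w^2 - 16) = (w - 4)*(w + 4)*(w - 4)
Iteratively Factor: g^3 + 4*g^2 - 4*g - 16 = (g + 4)*(g^2 - 4) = (g + 2)*(g + 4)*(g - 2)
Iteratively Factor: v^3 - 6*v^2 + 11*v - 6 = (v - 2)*(v^2 - 4*v + 3) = (v - 2)*(v - 1)*(v - 3)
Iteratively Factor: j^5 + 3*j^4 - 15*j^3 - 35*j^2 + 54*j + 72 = (j + 4)*(j^4 - j^3 - 11*j^2 + 9*j + 18) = (j - 3)*(j + 4)*(j^3 + 2*j^2 - 5*j - 6) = (j - 3)*(j + 3)*(j + 4)*(j^2 - j - 2) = (j - 3)*(j - 2)*(j + 3)*(j + 4)*(j + 1)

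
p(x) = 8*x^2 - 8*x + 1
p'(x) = 16*x - 8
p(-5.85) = 321.58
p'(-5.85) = -101.60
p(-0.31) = 4.25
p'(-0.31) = -12.96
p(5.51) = 199.80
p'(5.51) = 80.16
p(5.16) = 172.72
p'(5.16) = 74.56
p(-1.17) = 21.31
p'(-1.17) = -26.72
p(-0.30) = 4.12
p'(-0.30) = -12.80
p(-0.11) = 1.98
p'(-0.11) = -9.76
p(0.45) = -0.98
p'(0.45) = -0.80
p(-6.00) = 337.00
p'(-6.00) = -104.00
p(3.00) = 49.00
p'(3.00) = 40.00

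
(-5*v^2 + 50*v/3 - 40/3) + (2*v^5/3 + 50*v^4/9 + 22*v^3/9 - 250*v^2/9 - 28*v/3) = 2*v^5/3 + 50*v^4/9 + 22*v^3/9 - 295*v^2/9 + 22*v/3 - 40/3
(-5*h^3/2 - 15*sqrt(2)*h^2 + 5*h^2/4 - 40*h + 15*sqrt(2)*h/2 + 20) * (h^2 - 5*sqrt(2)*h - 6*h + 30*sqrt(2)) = -5*h^5/2 - 5*sqrt(2)*h^4/2 + 65*h^4/4 + 65*sqrt(2)*h^3/4 + 205*h^3/2 - 715*h^2 + 385*sqrt(2)*h^2/2 - 1300*sqrt(2)*h + 330*h + 600*sqrt(2)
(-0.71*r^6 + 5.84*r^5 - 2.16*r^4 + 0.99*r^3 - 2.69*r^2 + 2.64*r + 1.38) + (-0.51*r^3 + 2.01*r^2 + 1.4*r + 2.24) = -0.71*r^6 + 5.84*r^5 - 2.16*r^4 + 0.48*r^3 - 0.68*r^2 + 4.04*r + 3.62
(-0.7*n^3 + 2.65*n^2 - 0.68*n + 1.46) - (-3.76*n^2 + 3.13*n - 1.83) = -0.7*n^3 + 6.41*n^2 - 3.81*n + 3.29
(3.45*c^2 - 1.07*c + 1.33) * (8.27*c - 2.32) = 28.5315*c^3 - 16.8529*c^2 + 13.4815*c - 3.0856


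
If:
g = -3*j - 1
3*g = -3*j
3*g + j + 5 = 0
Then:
No Solution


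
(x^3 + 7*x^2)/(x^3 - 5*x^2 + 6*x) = x*(x + 7)/(x^2 - 5*x + 6)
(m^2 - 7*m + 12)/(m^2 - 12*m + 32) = (m - 3)/(m - 8)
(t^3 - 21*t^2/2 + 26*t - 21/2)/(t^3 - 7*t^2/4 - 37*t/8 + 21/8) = 4*(t - 7)/(4*t + 7)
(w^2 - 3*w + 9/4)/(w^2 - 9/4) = (2*w - 3)/(2*w + 3)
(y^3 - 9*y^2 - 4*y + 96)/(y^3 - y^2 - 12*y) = (y - 8)/y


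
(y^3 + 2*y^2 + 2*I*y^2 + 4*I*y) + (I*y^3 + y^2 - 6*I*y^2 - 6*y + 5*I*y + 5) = y^3 + I*y^3 + 3*y^2 - 4*I*y^2 - 6*y + 9*I*y + 5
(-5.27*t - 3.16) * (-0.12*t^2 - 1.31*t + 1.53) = 0.6324*t^3 + 7.2829*t^2 - 3.9235*t - 4.8348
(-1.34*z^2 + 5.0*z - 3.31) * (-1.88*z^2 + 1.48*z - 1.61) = 2.5192*z^4 - 11.3832*z^3 + 15.7802*z^2 - 12.9488*z + 5.3291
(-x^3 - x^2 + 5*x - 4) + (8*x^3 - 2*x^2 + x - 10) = 7*x^3 - 3*x^2 + 6*x - 14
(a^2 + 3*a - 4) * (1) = a^2 + 3*a - 4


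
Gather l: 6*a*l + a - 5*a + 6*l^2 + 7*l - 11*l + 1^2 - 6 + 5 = -4*a + 6*l^2 + l*(6*a - 4)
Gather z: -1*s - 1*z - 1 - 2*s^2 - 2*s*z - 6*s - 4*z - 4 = -2*s^2 - 7*s + z*(-2*s - 5) - 5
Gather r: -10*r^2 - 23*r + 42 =-10*r^2 - 23*r + 42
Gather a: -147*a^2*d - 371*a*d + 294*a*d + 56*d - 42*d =-147*a^2*d - 77*a*d + 14*d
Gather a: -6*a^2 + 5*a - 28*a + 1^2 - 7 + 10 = -6*a^2 - 23*a + 4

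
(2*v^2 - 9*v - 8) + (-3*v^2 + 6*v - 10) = -v^2 - 3*v - 18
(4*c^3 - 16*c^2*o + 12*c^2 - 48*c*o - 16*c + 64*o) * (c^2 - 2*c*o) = 4*c^5 - 24*c^4*o + 12*c^4 + 32*c^3*o^2 - 72*c^3*o - 16*c^3 + 96*c^2*o^2 + 96*c^2*o - 128*c*o^2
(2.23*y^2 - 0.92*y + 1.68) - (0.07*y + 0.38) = 2.23*y^2 - 0.99*y + 1.3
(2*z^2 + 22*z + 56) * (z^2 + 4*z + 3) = 2*z^4 + 30*z^3 + 150*z^2 + 290*z + 168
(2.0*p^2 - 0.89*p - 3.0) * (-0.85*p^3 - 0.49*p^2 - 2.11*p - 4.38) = -1.7*p^5 - 0.2235*p^4 - 1.2339*p^3 - 5.4121*p^2 + 10.2282*p + 13.14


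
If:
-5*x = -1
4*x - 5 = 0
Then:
No Solution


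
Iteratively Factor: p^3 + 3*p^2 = (p)*(p^2 + 3*p) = p^2*(p + 3)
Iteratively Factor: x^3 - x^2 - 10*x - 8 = (x - 4)*(x^2 + 3*x + 2) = (x - 4)*(x + 1)*(x + 2)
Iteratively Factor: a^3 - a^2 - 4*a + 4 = (a - 1)*(a^2 - 4) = (a - 2)*(a - 1)*(a + 2)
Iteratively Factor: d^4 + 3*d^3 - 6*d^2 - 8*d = (d - 2)*(d^3 + 5*d^2 + 4*d) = (d - 2)*(d + 1)*(d^2 + 4*d) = d*(d - 2)*(d + 1)*(d + 4)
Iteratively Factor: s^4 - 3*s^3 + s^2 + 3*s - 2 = (s - 1)*(s^3 - 2*s^2 - s + 2) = (s - 1)^2*(s^2 - s - 2) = (s - 2)*(s - 1)^2*(s + 1)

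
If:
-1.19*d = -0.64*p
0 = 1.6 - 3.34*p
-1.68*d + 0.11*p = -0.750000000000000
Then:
No Solution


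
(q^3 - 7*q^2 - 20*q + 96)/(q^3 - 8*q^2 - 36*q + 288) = (q^2 + q - 12)/(q^2 - 36)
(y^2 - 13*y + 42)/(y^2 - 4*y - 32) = (-y^2 + 13*y - 42)/(-y^2 + 4*y + 32)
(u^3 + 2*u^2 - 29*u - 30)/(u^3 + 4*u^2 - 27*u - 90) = (u + 1)/(u + 3)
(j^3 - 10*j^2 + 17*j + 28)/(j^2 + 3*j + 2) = (j^2 - 11*j + 28)/(j + 2)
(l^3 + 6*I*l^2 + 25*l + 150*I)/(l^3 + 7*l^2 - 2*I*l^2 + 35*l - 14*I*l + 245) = (l^2 + I*l + 30)/(l^2 + 7*l*(1 - I) - 49*I)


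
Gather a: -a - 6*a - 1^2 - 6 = -7*a - 7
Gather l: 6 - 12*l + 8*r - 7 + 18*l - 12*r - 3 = 6*l - 4*r - 4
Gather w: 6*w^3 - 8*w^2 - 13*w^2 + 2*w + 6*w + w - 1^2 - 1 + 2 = 6*w^3 - 21*w^2 + 9*w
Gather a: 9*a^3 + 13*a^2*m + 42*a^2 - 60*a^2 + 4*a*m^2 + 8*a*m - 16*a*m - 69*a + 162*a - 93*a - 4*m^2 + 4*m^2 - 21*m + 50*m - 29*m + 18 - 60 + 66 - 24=9*a^3 + a^2*(13*m - 18) + a*(4*m^2 - 8*m)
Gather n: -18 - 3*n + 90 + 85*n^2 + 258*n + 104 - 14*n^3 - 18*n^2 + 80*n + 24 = -14*n^3 + 67*n^2 + 335*n + 200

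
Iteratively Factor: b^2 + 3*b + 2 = (b + 1)*(b + 2)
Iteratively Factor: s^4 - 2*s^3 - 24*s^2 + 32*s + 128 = (s - 4)*(s^3 + 2*s^2 - 16*s - 32) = (s - 4)*(s + 4)*(s^2 - 2*s - 8) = (s - 4)^2*(s + 4)*(s + 2)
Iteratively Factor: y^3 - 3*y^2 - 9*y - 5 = (y + 1)*(y^2 - 4*y - 5) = (y + 1)^2*(y - 5)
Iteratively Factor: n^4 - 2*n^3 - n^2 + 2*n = (n + 1)*(n^3 - 3*n^2 + 2*n) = (n - 2)*(n + 1)*(n^2 - n) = (n - 2)*(n - 1)*(n + 1)*(n)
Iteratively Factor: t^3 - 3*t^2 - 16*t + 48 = (t + 4)*(t^2 - 7*t + 12) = (t - 4)*(t + 4)*(t - 3)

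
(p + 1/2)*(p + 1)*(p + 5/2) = p^3 + 4*p^2 + 17*p/4 + 5/4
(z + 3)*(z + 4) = z^2 + 7*z + 12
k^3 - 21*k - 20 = (k - 5)*(k + 1)*(k + 4)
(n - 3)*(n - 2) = n^2 - 5*n + 6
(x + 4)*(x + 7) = x^2 + 11*x + 28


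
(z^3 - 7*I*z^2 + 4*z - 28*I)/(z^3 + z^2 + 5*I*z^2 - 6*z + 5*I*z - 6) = (z^2 - 9*I*z - 14)/(z^2 + z*(1 + 3*I) + 3*I)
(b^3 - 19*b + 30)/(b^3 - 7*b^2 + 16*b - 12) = (b + 5)/(b - 2)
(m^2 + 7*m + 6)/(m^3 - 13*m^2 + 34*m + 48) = (m + 6)/(m^2 - 14*m + 48)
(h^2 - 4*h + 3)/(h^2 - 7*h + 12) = (h - 1)/(h - 4)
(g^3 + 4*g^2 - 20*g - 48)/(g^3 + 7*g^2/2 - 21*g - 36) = 2*(g + 2)/(2*g + 3)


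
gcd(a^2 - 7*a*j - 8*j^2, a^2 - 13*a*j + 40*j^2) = a - 8*j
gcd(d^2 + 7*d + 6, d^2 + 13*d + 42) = d + 6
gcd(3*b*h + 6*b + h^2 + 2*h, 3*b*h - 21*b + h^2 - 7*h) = 3*b + h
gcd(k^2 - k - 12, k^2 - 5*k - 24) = k + 3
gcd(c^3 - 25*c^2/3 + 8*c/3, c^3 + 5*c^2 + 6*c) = c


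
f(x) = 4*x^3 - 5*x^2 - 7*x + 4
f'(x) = 12*x^2 - 10*x - 7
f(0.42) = 0.47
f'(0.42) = -9.08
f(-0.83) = 4.08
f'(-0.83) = 9.57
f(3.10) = 53.41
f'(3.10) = 77.32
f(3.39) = 78.64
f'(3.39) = 97.01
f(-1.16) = -0.85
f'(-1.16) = 20.75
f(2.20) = 6.99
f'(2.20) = 29.08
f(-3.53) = -209.54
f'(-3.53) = 177.83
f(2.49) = 17.32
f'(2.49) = 42.50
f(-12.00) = -7544.00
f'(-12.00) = 1841.00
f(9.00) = 2452.00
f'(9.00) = 875.00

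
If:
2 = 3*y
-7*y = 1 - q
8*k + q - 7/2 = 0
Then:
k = -13/48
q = 17/3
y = 2/3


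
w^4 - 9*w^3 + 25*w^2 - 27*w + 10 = (w - 5)*(w - 2)*(w - 1)^2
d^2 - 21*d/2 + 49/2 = (d - 7)*(d - 7/2)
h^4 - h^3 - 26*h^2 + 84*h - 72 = (h - 3)*(h - 2)^2*(h + 6)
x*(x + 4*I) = x^2 + 4*I*x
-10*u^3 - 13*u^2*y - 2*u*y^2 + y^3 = (-5*u + y)*(u + y)*(2*u + y)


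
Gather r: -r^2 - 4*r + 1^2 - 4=-r^2 - 4*r - 3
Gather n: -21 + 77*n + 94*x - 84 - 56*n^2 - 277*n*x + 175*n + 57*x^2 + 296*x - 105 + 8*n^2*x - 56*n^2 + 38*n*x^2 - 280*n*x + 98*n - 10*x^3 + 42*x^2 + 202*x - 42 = n^2*(8*x - 112) + n*(38*x^2 - 557*x + 350) - 10*x^3 + 99*x^2 + 592*x - 252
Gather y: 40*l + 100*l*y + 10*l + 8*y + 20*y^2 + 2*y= 50*l + 20*y^2 + y*(100*l + 10)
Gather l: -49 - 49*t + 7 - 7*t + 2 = -56*t - 40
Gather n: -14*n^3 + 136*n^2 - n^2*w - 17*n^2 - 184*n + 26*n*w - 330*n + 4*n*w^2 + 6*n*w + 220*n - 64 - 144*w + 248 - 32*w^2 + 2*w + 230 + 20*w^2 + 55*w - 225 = -14*n^3 + n^2*(119 - w) + n*(4*w^2 + 32*w - 294) - 12*w^2 - 87*w + 189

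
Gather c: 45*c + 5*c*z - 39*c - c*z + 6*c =c*(4*z + 12)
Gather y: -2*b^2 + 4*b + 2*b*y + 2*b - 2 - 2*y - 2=-2*b^2 + 6*b + y*(2*b - 2) - 4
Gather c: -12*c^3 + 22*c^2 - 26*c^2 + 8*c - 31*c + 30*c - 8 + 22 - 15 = -12*c^3 - 4*c^2 + 7*c - 1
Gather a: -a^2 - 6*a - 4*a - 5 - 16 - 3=-a^2 - 10*a - 24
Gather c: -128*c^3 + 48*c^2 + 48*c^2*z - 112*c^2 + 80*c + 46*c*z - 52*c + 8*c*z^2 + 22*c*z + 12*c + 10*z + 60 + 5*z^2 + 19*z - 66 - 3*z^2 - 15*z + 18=-128*c^3 + c^2*(48*z - 64) + c*(8*z^2 + 68*z + 40) + 2*z^2 + 14*z + 12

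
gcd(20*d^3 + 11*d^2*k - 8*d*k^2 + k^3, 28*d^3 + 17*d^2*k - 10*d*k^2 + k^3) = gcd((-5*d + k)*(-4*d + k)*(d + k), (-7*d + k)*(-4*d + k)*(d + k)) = 4*d^2 + 3*d*k - k^2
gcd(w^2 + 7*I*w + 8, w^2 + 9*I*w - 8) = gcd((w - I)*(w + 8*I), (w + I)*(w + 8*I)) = w + 8*I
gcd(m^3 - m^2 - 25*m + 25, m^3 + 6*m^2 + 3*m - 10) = m^2 + 4*m - 5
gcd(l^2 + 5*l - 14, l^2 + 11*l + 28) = l + 7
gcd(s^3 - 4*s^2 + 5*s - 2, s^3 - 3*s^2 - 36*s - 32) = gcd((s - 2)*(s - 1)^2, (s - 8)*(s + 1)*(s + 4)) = 1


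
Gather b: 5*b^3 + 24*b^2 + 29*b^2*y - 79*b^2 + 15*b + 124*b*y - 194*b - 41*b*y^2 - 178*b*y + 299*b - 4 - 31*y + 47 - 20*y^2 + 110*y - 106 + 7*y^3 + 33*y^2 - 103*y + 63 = 5*b^3 + b^2*(29*y - 55) + b*(-41*y^2 - 54*y + 120) + 7*y^3 + 13*y^2 - 24*y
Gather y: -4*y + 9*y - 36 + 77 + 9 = 5*y + 50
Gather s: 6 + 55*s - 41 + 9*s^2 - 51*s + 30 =9*s^2 + 4*s - 5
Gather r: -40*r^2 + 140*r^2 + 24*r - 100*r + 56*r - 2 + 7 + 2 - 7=100*r^2 - 20*r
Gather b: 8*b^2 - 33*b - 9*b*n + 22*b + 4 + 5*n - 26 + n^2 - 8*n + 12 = 8*b^2 + b*(-9*n - 11) + n^2 - 3*n - 10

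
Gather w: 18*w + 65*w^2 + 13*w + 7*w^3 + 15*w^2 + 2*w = 7*w^3 + 80*w^2 + 33*w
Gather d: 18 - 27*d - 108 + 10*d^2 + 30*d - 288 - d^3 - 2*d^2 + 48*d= -d^3 + 8*d^2 + 51*d - 378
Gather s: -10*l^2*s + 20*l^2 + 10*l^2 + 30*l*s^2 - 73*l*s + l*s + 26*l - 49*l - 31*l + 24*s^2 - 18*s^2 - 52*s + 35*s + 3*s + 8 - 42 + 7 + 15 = 30*l^2 - 54*l + s^2*(30*l + 6) + s*(-10*l^2 - 72*l - 14) - 12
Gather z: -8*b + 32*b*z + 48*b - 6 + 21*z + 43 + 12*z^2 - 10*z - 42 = 40*b + 12*z^2 + z*(32*b + 11) - 5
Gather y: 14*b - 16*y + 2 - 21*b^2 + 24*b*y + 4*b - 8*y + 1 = -21*b^2 + 18*b + y*(24*b - 24) + 3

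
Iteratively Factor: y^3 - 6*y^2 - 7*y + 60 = (y - 5)*(y^2 - y - 12) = (y - 5)*(y + 3)*(y - 4)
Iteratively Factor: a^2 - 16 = (a - 4)*(a + 4)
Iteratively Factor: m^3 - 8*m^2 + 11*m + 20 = (m - 4)*(m^2 - 4*m - 5) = (m - 5)*(m - 4)*(m + 1)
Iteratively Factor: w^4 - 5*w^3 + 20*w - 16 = (w - 2)*(w^3 - 3*w^2 - 6*w + 8) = (w - 2)*(w + 2)*(w^2 - 5*w + 4) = (w - 4)*(w - 2)*(w + 2)*(w - 1)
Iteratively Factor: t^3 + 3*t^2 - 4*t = (t + 4)*(t^2 - t) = t*(t + 4)*(t - 1)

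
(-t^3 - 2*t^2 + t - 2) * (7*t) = -7*t^4 - 14*t^3 + 7*t^2 - 14*t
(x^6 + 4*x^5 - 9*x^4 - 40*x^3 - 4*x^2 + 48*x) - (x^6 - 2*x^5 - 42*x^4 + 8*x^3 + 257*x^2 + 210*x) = 6*x^5 + 33*x^4 - 48*x^3 - 261*x^2 - 162*x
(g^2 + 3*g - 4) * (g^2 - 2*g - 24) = g^4 + g^3 - 34*g^2 - 64*g + 96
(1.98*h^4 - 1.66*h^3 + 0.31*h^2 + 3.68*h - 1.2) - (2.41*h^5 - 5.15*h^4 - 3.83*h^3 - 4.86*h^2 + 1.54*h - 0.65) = -2.41*h^5 + 7.13*h^4 + 2.17*h^3 + 5.17*h^2 + 2.14*h - 0.55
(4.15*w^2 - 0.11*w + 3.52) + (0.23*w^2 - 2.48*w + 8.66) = 4.38*w^2 - 2.59*w + 12.18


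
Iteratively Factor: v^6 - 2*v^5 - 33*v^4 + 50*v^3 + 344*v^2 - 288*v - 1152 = (v - 4)*(v^5 + 2*v^4 - 25*v^3 - 50*v^2 + 144*v + 288) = (v - 4)*(v - 3)*(v^4 + 5*v^3 - 10*v^2 - 80*v - 96) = (v - 4)*(v - 3)*(v + 3)*(v^3 + 2*v^2 - 16*v - 32) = (v - 4)^2*(v - 3)*(v + 3)*(v^2 + 6*v + 8) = (v - 4)^2*(v - 3)*(v + 3)*(v + 4)*(v + 2)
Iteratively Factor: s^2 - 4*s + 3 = (s - 1)*(s - 3)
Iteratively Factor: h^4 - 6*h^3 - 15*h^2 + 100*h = (h - 5)*(h^3 - h^2 - 20*h) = (h - 5)^2*(h^2 + 4*h) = h*(h - 5)^2*(h + 4)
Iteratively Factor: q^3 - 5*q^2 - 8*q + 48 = (q - 4)*(q^2 - q - 12) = (q - 4)^2*(q + 3)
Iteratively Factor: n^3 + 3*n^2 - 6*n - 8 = (n + 1)*(n^2 + 2*n - 8) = (n - 2)*(n + 1)*(n + 4)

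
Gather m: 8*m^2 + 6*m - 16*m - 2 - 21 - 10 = 8*m^2 - 10*m - 33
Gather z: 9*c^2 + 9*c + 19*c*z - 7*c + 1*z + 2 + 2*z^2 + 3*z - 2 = 9*c^2 + 2*c + 2*z^2 + z*(19*c + 4)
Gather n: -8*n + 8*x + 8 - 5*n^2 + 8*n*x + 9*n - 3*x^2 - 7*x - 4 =-5*n^2 + n*(8*x + 1) - 3*x^2 + x + 4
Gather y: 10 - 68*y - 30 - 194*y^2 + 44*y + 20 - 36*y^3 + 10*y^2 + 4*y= -36*y^3 - 184*y^2 - 20*y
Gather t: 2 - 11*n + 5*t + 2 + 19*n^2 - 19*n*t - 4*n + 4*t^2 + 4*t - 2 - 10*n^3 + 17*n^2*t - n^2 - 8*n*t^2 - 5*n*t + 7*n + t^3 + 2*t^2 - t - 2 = -10*n^3 + 18*n^2 - 8*n + t^3 + t^2*(6 - 8*n) + t*(17*n^2 - 24*n + 8)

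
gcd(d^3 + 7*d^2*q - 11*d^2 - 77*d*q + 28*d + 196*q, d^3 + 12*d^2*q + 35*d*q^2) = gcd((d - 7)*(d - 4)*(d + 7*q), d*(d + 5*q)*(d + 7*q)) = d + 7*q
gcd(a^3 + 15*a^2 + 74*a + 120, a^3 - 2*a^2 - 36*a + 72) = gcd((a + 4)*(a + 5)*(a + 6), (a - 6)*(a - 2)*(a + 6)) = a + 6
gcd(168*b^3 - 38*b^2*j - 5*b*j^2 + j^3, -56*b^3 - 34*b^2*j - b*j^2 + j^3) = 7*b - j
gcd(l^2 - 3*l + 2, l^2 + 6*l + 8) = 1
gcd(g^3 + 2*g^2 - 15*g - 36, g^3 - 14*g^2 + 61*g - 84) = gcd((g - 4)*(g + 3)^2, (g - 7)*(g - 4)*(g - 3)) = g - 4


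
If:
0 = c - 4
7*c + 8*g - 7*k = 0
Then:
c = 4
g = 7*k/8 - 7/2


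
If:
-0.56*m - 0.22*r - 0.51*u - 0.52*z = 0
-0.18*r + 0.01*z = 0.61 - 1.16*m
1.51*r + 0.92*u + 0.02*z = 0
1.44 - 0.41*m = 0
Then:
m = 3.51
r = 20.41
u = -33.94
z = 20.88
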